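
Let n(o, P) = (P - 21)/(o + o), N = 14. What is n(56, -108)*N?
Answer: -129/8 ≈ -16.125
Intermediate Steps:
n(o, P) = (-21 + P)/(2*o) (n(o, P) = (-21 + P)/((2*o)) = (-21 + P)*(1/(2*o)) = (-21 + P)/(2*o))
n(56, -108)*N = ((½)*(-21 - 108)/56)*14 = ((½)*(1/56)*(-129))*14 = -129/112*14 = -129/8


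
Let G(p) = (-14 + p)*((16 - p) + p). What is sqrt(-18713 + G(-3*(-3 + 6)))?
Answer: I*sqrt(19081) ≈ 138.13*I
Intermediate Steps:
G(p) = -224 + 16*p (G(p) = (-14 + p)*16 = -224 + 16*p)
sqrt(-18713 + G(-3*(-3 + 6))) = sqrt(-18713 + (-224 + 16*(-3*(-3 + 6)))) = sqrt(-18713 + (-224 + 16*(-3*3))) = sqrt(-18713 + (-224 + 16*(-9))) = sqrt(-18713 + (-224 - 144)) = sqrt(-18713 - 368) = sqrt(-19081) = I*sqrt(19081)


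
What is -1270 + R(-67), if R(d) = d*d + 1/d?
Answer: 215672/67 ≈ 3219.0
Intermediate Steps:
R(d) = 1/d + d² (R(d) = d² + 1/d = 1/d + d²)
-1270 + R(-67) = -1270 + (1 + (-67)³)/(-67) = -1270 - (1 - 300763)/67 = -1270 - 1/67*(-300762) = -1270 + 300762/67 = 215672/67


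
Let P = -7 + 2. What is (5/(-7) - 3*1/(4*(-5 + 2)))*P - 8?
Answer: -159/28 ≈ -5.6786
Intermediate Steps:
P = -5
(5/(-7) - 3*1/(4*(-5 + 2)))*P - 8 = (5/(-7) - 3*1/(4*(-5 + 2)))*(-5) - 8 = (5*(-1/7) - 3/(4*(-3)))*(-5) - 8 = (-5/7 - 3/(-12))*(-5) - 8 = (-5/7 - 3*(-1/12))*(-5) - 8 = (-5/7 + 1/4)*(-5) - 8 = -13/28*(-5) - 8 = 65/28 - 8 = -159/28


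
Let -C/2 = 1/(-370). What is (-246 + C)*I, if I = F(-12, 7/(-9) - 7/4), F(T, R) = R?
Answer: 4141319/6660 ≈ 621.82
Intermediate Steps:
C = 1/185 (C = -2/(-370) = -2*(-1/370) = 1/185 ≈ 0.0054054)
I = -91/36 (I = 7/(-9) - 7/4 = 7*(-⅑) - 7*¼ = -7/9 - 7/4 = -91/36 ≈ -2.5278)
(-246 + C)*I = (-246 + 1/185)*(-91/36) = -45509/185*(-91/36) = 4141319/6660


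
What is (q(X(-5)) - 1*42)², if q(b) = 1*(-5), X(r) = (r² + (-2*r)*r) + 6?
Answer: 2209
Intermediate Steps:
X(r) = 6 - r² (X(r) = (r² - 2*r²) + 6 = -r² + 6 = 6 - r²)
q(b) = -5
(q(X(-5)) - 1*42)² = (-5 - 1*42)² = (-5 - 42)² = (-47)² = 2209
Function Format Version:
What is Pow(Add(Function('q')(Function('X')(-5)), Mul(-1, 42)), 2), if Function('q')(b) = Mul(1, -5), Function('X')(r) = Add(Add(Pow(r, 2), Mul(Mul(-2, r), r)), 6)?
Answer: 2209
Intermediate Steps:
Function('X')(r) = Add(6, Mul(-1, Pow(r, 2))) (Function('X')(r) = Add(Add(Pow(r, 2), Mul(-2, Pow(r, 2))), 6) = Add(Mul(-1, Pow(r, 2)), 6) = Add(6, Mul(-1, Pow(r, 2))))
Function('q')(b) = -5
Pow(Add(Function('q')(Function('X')(-5)), Mul(-1, 42)), 2) = Pow(Add(-5, Mul(-1, 42)), 2) = Pow(Add(-5, -42), 2) = Pow(-47, 2) = 2209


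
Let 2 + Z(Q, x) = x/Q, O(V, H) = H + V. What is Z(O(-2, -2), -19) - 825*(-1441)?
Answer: 4755311/4 ≈ 1.1888e+6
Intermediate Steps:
Z(Q, x) = -2 + x/Q
Z(O(-2, -2), -19) - 825*(-1441) = (-2 - 19/(-2 - 2)) - 825*(-1441) = (-2 - 19/(-4)) + 1188825 = (-2 - 19*(-¼)) + 1188825 = (-2 + 19/4) + 1188825 = 11/4 + 1188825 = 4755311/4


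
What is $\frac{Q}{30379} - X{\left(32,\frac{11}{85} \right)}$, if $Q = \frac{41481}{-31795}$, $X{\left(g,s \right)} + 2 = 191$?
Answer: $- \frac{182555199126}{965900305} \approx -189.0$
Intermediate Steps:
$X{\left(g,s \right)} = 189$ ($X{\left(g,s \right)} = -2 + 191 = 189$)
$Q = - \frac{41481}{31795}$ ($Q = 41481 \left(- \frac{1}{31795}\right) = - \frac{41481}{31795} \approx -1.3046$)
$\frac{Q}{30379} - X{\left(32,\frac{11}{85} \right)} = - \frac{41481}{31795 \cdot 30379} - 189 = \left(- \frac{41481}{31795}\right) \frac{1}{30379} - 189 = - \frac{41481}{965900305} - 189 = - \frac{182555199126}{965900305}$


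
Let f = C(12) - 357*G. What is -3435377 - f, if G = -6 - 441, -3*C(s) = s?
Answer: -3594952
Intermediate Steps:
C(s) = -s/3
G = -447
f = 159575 (f = -⅓*12 - 357*(-447) = -4 + 159579 = 159575)
-3435377 - f = -3435377 - 1*159575 = -3435377 - 159575 = -3594952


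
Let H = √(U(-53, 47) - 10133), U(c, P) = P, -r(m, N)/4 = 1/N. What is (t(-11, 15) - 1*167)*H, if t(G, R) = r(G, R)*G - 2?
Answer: -102131*I*√6/15 ≈ -16678.0*I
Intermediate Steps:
r(m, N) = -4/N
t(G, R) = -2 - 4*G/R (t(G, R) = (-4/R)*G - 2 = -4*G/R - 2 = -2 - 4*G/R)
H = 41*I*√6 (H = √(47 - 10133) = √(-10086) = 41*I*√6 ≈ 100.43*I)
(t(-11, 15) - 1*167)*H = ((-2 - 4*(-11)/15) - 1*167)*(41*I*√6) = ((-2 - 4*(-11)*1/15) - 167)*(41*I*√6) = ((-2 + 44/15) - 167)*(41*I*√6) = (14/15 - 167)*(41*I*√6) = -102131*I*√6/15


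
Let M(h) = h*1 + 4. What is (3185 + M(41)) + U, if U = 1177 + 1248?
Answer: 5655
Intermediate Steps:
U = 2425
M(h) = 4 + h (M(h) = h + 4 = 4 + h)
(3185 + M(41)) + U = (3185 + (4 + 41)) + 2425 = (3185 + 45) + 2425 = 3230 + 2425 = 5655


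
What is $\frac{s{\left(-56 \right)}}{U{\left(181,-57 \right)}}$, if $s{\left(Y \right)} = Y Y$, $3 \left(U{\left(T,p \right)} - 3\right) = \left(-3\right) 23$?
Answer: $- \frac{784}{5} \approx -156.8$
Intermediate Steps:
$U{\left(T,p \right)} = -20$ ($U{\left(T,p \right)} = 3 + \frac{\left(-3\right) 23}{3} = 3 + \frac{1}{3} \left(-69\right) = 3 - 23 = -20$)
$s{\left(Y \right)} = Y^{2}$
$\frac{s{\left(-56 \right)}}{U{\left(181,-57 \right)}} = \frac{\left(-56\right)^{2}}{-20} = 3136 \left(- \frac{1}{20}\right) = - \frac{784}{5}$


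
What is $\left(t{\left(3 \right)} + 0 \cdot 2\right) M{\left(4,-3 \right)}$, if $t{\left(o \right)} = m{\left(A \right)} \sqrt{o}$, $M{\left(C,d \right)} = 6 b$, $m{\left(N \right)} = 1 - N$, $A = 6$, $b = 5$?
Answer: $- 150 \sqrt{3} \approx -259.81$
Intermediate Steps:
$M{\left(C,d \right)} = 30$ ($M{\left(C,d \right)} = 6 \cdot 5 = 30$)
$t{\left(o \right)} = - 5 \sqrt{o}$ ($t{\left(o \right)} = \left(1 - 6\right) \sqrt{o} = - 5 \sqrt{o}$)
$\left(t{\left(3 \right)} + 0 \cdot 2\right) M{\left(4,-3 \right)} = \left(- 5 \sqrt{3} + 0 \cdot 2\right) 30 = \left(- 5 \sqrt{3} + 0\right) 30 = - 5 \sqrt{3} \cdot 30 = - 150 \sqrt{3}$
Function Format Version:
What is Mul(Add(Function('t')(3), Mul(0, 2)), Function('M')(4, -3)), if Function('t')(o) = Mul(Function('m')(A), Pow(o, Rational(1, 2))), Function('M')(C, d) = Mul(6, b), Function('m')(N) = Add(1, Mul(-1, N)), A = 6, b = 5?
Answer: Mul(-150, Pow(3, Rational(1, 2))) ≈ -259.81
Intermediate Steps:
Function('M')(C, d) = 30 (Function('M')(C, d) = Mul(6, 5) = 30)
Function('t')(o) = Mul(-5, Pow(o, Rational(1, 2))) (Function('t')(o) = Mul(Add(1, Mul(-1, 6)), Pow(o, Rational(1, 2))) = Mul(Add(1, -6), Pow(o, Rational(1, 2))) = Mul(-5, Pow(o, Rational(1, 2))))
Mul(Add(Function('t')(3), Mul(0, 2)), Function('M')(4, -3)) = Mul(Add(Mul(-5, Pow(3, Rational(1, 2))), Mul(0, 2)), 30) = Mul(Add(Mul(-5, Pow(3, Rational(1, 2))), 0), 30) = Mul(Mul(-5, Pow(3, Rational(1, 2))), 30) = Mul(-150, Pow(3, Rational(1, 2)))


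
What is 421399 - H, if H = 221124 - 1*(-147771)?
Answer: 52504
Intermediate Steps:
H = 368895 (H = 221124 + 147771 = 368895)
421399 - H = 421399 - 1*368895 = 421399 - 368895 = 52504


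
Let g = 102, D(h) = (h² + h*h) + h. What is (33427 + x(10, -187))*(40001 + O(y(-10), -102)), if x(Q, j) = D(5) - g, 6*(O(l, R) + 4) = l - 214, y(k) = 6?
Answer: 4001828060/3 ≈ 1.3339e+9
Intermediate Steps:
D(h) = h + 2*h² (D(h) = (h² + h²) + h = 2*h² + h = h + 2*h²)
O(l, R) = -119/3 + l/6 (O(l, R) = -4 + (l - 214)/6 = -4 + (-214 + l)/6 = -4 + (-107/3 + l/6) = -119/3 + l/6)
x(Q, j) = -47 (x(Q, j) = 5*(1 + 2*5) - 1*102 = 5*(1 + 10) - 102 = 5*11 - 102 = 55 - 102 = -47)
(33427 + x(10, -187))*(40001 + O(y(-10), -102)) = (33427 - 47)*(40001 + (-119/3 + (⅙)*6)) = 33380*(40001 + (-119/3 + 1)) = 33380*(40001 - 116/3) = 33380*(119887/3) = 4001828060/3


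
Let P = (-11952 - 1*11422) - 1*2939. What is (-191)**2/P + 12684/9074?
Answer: 1362749/119382081 ≈ 0.011415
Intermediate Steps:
P = -26313 (P = (-11952 - 11422) - 2939 = -23374 - 2939 = -26313)
(-191)**2/P + 12684/9074 = (-191)**2/(-26313) + 12684/9074 = 36481*(-1/26313) + 12684*(1/9074) = -36481/26313 + 6342/4537 = 1362749/119382081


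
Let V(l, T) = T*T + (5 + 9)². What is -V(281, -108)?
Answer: -11860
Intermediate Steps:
V(l, T) = 196 + T² (V(l, T) = T² + 14² = T² + 196 = 196 + T²)
-V(281, -108) = -(196 + (-108)²) = -(196 + 11664) = -1*11860 = -11860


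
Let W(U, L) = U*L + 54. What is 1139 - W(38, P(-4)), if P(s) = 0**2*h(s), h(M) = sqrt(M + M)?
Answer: 1085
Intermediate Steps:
h(M) = sqrt(2)*sqrt(M) (h(M) = sqrt(2*M) = sqrt(2)*sqrt(M))
P(s) = 0 (P(s) = 0**2*(sqrt(2)*sqrt(s)) = 0*(sqrt(2)*sqrt(s)) = 0)
W(U, L) = 54 + L*U (W(U, L) = L*U + 54 = 54 + L*U)
1139 - W(38, P(-4)) = 1139 - (54 + 0*38) = 1139 - (54 + 0) = 1139 - 1*54 = 1139 - 54 = 1085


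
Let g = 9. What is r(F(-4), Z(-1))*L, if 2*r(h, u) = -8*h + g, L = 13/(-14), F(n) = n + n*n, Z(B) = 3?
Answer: 1131/28 ≈ 40.393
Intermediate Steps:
F(n) = n + n**2
L = -13/14 (L = 13*(-1/14) = -13/14 ≈ -0.92857)
r(h, u) = 9/2 - 4*h (r(h, u) = (-8*h + 9)/2 = (9 - 8*h)/2 = 9/2 - 4*h)
r(F(-4), Z(-1))*L = (9/2 - (-16)*(1 - 4))*(-13/14) = (9/2 - (-16)*(-3))*(-13/14) = (9/2 - 4*12)*(-13/14) = (9/2 - 48)*(-13/14) = -87/2*(-13/14) = 1131/28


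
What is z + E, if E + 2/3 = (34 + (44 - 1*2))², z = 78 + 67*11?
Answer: 19771/3 ≈ 6590.3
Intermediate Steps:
z = 815 (z = 78 + 737 = 815)
E = 17326/3 (E = -⅔ + (34 + (44 - 1*2))² = -⅔ + (34 + (44 - 2))² = -⅔ + (34 + 42)² = -⅔ + 76² = -⅔ + 5776 = 17326/3 ≈ 5775.3)
z + E = 815 + 17326/3 = 19771/3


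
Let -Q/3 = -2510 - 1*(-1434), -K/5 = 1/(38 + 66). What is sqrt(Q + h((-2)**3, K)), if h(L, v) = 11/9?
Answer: sqrt(29063)/3 ≈ 56.826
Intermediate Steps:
K = -5/104 (K = -5/(38 + 66) = -5/104 ≈ -0.048077)
h(L, v) = 11/9 (h(L, v) = 11*(1/9) = 11/9)
Q = 3228 (Q = -3*(-2510 - 1*(-1434)) = -3*(-2510 + 1434) = -3*(-1076) = 3228)
sqrt(Q + h((-2)**3, K)) = sqrt(3228 + 11/9) = sqrt(29063/9) = sqrt(29063)/3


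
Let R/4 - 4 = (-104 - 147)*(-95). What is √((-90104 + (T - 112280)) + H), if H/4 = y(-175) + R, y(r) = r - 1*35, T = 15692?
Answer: 2*√48513 ≈ 440.51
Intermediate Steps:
R = 95396 (R = 16 + 4*((-104 - 147)*(-95)) = 16 + 4*(-251*(-95)) = 16 + 4*23845 = 16 + 95380 = 95396)
y(r) = -35 + r (y(r) = r - 35 = -35 + r)
H = 380744 (H = 4*((-35 - 175) + 95396) = 4*(-210 + 95396) = 4*95186 = 380744)
√((-90104 + (T - 112280)) + H) = √((-90104 + (15692 - 112280)) + 380744) = √((-90104 - 96588) + 380744) = √(-186692 + 380744) = √194052 = 2*√48513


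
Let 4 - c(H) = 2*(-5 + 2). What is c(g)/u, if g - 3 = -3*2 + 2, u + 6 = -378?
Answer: -5/192 ≈ -0.026042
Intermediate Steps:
u = -384 (u = -6 - 378 = -384)
g = -1 (g = 3 + (-3*2 + 2) = 3 + (-6 + 2) = 3 - 4 = -1)
c(H) = 10 (c(H) = 4 - 2*(-5 + 2) = 4 - 2*(-3) = 4 - 1*(-6) = 4 + 6 = 10)
c(g)/u = 10/(-384) = 10*(-1/384) = -5/192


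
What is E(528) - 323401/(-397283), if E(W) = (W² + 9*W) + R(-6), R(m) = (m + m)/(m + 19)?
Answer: 1464371861761/5164679 ≈ 2.8354e+5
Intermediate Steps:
R(m) = 2*m/(19 + m) (R(m) = (2*m)/(19 + m) = 2*m/(19 + m))
E(W) = -12/13 + W² + 9*W (E(W) = (W² + 9*W) + 2*(-6)/(19 - 6) = (W² + 9*W) + 2*(-6)/13 = (W² + 9*W) + 2*(-6)*(1/13) = (W² + 9*W) - 12/13 = -12/13 + W² + 9*W)
E(528) - 323401/(-397283) = (-12/13 + 528² + 9*528) - 323401/(-397283) = (-12/13 + 278784 + 4752) - 323401*(-1/397283) = 3685956/13 + 323401/397283 = 1464371861761/5164679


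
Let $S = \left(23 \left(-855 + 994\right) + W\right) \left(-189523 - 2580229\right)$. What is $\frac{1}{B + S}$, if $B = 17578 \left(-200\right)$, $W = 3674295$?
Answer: $- \frac{1}{10185744337584} \approx -9.8176 \cdot 10^{-14}$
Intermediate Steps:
$S = -10185740821984$ ($S = \left(23 \left(-855 + 994\right) + 3674295\right) \left(-189523 - 2580229\right) = \left(23 \cdot 139 + 3674295\right) \left(-2769752\right) = \left(3197 + 3674295\right) \left(-2769752\right) = 3677492 \left(-2769752\right) = -10185740821984$)
$B = -3515600$
$\frac{1}{B + S} = \frac{1}{-3515600 - 10185740821984} = \frac{1}{-10185744337584} = - \frac{1}{10185744337584}$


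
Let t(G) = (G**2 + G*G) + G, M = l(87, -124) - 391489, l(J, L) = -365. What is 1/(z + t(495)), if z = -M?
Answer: 1/882399 ≈ 1.1333e-6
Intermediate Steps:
M = -391854 (M = -365 - 391489 = -391854)
t(G) = G + 2*G**2 (t(G) = (G**2 + G**2) + G = 2*G**2 + G = G + 2*G**2)
z = 391854 (z = -1*(-391854) = 391854)
1/(z + t(495)) = 1/(391854 + 495*(1 + 2*495)) = 1/(391854 + 495*(1 + 990)) = 1/(391854 + 495*991) = 1/(391854 + 490545) = 1/882399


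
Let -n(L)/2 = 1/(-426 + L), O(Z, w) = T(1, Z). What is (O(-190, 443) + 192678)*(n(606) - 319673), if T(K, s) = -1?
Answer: -5543427308567/90 ≈ -6.1594e+10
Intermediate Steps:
O(Z, w) = -1
n(L) = -2/(-426 + L)
(O(-190, 443) + 192678)*(n(606) - 319673) = (-1 + 192678)*(-2/(-426 + 606) - 319673) = 192677*(-2/180 - 319673) = 192677*(-2*1/180 - 319673) = 192677*(-1/90 - 319673) = 192677*(-28770571/90) = -5543427308567/90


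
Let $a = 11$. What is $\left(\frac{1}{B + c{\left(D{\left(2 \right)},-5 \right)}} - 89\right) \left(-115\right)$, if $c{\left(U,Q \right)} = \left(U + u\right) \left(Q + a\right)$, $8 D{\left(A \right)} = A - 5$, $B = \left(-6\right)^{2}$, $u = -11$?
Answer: $\frac{1320775}{129} \approx 10239.0$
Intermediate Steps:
$B = 36$
$D{\left(A \right)} = - \frac{5}{8} + \frac{A}{8}$ ($D{\left(A \right)} = \frac{A - 5}{8} = \frac{-5 + A}{8} = - \frac{5}{8} + \frac{A}{8}$)
$c{\left(U,Q \right)} = \left(-11 + U\right) \left(11 + Q\right)$ ($c{\left(U,Q \right)} = \left(U - 11\right) \left(Q + 11\right) = \left(-11 + U\right) \left(11 + Q\right)$)
$\left(\frac{1}{B + c{\left(D{\left(2 \right)},-5 \right)}} - 89\right) \left(-115\right) = \left(\frac{1}{36 - \left(66 - 6 \left(- \frac{5}{8} + \frac{1}{8} \cdot 2\right)\right)} - 89\right) \left(-115\right) = \left(\frac{1}{36 + \left(-121 + 55 + 11 \left(- \frac{5}{8} + \frac{1}{4}\right) - 5 \left(- \frac{5}{8} + \frac{1}{4}\right)\right)} - 89\right) \left(-115\right) = \left(\frac{1}{36 + \left(-121 + 55 + 11 \left(- \frac{3}{8}\right) - - \frac{15}{8}\right)} - 89\right) \left(-115\right) = \left(\frac{1}{36 + \left(-121 + 55 - \frac{33}{8} + \frac{15}{8}\right)} - 89\right) \left(-115\right) = \left(\frac{1}{36 - \frac{273}{4}} - 89\right) \left(-115\right) = \left(\frac{1}{- \frac{129}{4}} - 89\right) \left(-115\right) = \left(- \frac{4}{129} - 89\right) \left(-115\right) = \left(- \frac{11485}{129}\right) \left(-115\right) = \frac{1320775}{129}$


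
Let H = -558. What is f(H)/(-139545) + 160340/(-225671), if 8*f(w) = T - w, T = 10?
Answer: -22390667941/31491259695 ≈ -0.71101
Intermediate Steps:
f(w) = 5/4 - w/8 (f(w) = (10 - w)/8 = 5/4 - w/8)
f(H)/(-139545) + 160340/(-225671) = (5/4 - ⅛*(-558))/(-139545) + 160340/(-225671) = (5/4 + 279/4)*(-1/139545) + 160340*(-1/225671) = 71*(-1/139545) - 160340/225671 = -71/139545 - 160340/225671 = -22390667941/31491259695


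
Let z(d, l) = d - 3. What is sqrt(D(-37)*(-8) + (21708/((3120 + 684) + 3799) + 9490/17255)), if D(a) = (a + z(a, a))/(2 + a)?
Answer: I*sqrt(244303660265534310)/131189765 ≈ 3.7676*I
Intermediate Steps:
z(d, l) = -3 + d
D(a) = (-3 + 2*a)/(2 + a) (D(a) = (a + (-3 + a))/(2 + a) = (-3 + 2*a)/(2 + a))
sqrt(D(-37)*(-8) + (21708/((3120 + 684) + 3799) + 9490/17255)) = sqrt(((-3 + 2*(-37))/(2 - 37))*(-8) + (21708/((3120 + 684) + 3799) + 9490/17255)) = sqrt(((-3 - 74)/(-35))*(-8) + (21708/(3804 + 3799) + 9490*(1/17255))) = sqrt(-1/35*(-77)*(-8) + (21708/7603 + 1898/3451)) = sqrt((11/5)*(-8) + (21708*(1/7603) + 1898/3451)) = sqrt(-88/5 + (21708/7603 + 1898/3451)) = sqrt(-88/5 + 89344802/26237953) = sqrt(-1862215854/131189765) = I*sqrt(244303660265534310)/131189765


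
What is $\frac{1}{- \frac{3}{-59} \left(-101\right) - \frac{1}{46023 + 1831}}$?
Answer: $- \frac{2823386}{14499821} \approx -0.19472$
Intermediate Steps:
$\frac{1}{- \frac{3}{-59} \left(-101\right) - \frac{1}{46023 + 1831}} = \frac{1}{\left(-3\right) \left(- \frac{1}{59}\right) \left(-101\right) - \frac{1}{47854}} = \frac{1}{\frac{3}{59} \left(-101\right) - \frac{1}{47854}} = \frac{1}{- \frac{303}{59} - \frac{1}{47854}} = \frac{1}{- \frac{14499821}{2823386}} = - \frac{2823386}{14499821}$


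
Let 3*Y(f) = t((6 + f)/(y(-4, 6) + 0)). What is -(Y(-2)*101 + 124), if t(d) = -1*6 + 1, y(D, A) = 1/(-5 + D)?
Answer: 133/3 ≈ 44.333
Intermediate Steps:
t(d) = -5 (t(d) = -6 + 1 = -5)
Y(f) = -5/3 (Y(f) = (⅓)*(-5) = -5/3)
-(Y(-2)*101 + 124) = -(-5/3*101 + 124) = -(-505/3 + 124) = -1*(-133/3) = 133/3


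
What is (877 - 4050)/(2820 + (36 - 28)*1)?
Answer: -3173/2828 ≈ -1.1220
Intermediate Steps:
(877 - 4050)/(2820 + (36 - 28)*1) = -3173/(2820 + 8*1) = -3173/(2820 + 8) = -3173/2828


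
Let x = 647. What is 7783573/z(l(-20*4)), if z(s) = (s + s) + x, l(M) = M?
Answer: 7783573/487 ≈ 15983.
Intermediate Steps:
z(s) = 647 + 2*s (z(s) = (s + s) + 647 = 2*s + 647 = 647 + 2*s)
7783573/z(l(-20*4)) = 7783573/(647 + 2*(-20*4)) = 7783573/(647 + 2*(-80)) = 7783573/(647 - 160) = 7783573/487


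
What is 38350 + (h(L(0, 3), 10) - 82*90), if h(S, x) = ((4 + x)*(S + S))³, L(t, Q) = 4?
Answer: 1435898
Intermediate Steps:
h(S, x) = 8*S³*(4 + x)³ (h(S, x) = ((4 + x)*(2*S))³ = (2*S*(4 + x))³ = 8*S³*(4 + x)³)
38350 + (h(L(0, 3), 10) - 82*90) = 38350 + (8*4³*(4 + 10)³ - 82*90) = 38350 + (8*64*14³ - 7380) = 38350 + (8*64*2744 - 7380) = 38350 + (1404928 - 7380) = 38350 + 1397548 = 1435898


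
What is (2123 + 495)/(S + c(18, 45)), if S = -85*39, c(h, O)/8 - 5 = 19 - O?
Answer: -2618/3483 ≈ -0.75165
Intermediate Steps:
c(h, O) = 192 - 8*O (c(h, O) = 40 + 8*(19 - O) = 40 + (152 - 8*O) = 192 - 8*O)
S = -3315
(2123 + 495)/(S + c(18, 45)) = (2123 + 495)/(-3315 + (192 - 8*45)) = 2618/(-3315 + (192 - 360)) = 2618/(-3315 - 168) = 2618/(-3483) = 2618*(-1/3483) = -2618/3483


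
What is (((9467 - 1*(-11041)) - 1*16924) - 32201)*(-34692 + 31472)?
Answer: 92146740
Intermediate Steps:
(((9467 - 1*(-11041)) - 1*16924) - 32201)*(-34692 + 31472) = (((9467 + 11041) - 16924) - 32201)*(-3220) = ((20508 - 16924) - 32201)*(-3220) = (3584 - 32201)*(-3220) = -28617*(-3220) = 92146740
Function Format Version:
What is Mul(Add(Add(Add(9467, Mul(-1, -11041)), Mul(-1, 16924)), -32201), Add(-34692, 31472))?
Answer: 92146740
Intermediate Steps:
Mul(Add(Add(Add(9467, Mul(-1, -11041)), Mul(-1, 16924)), -32201), Add(-34692, 31472)) = Mul(Add(Add(Add(9467, 11041), -16924), -32201), -3220) = Mul(Add(Add(20508, -16924), -32201), -3220) = Mul(Add(3584, -32201), -3220) = Mul(-28617, -3220) = 92146740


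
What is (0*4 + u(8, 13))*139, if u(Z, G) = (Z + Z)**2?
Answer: 35584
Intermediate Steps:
u(Z, G) = 4*Z**2 (u(Z, G) = (2*Z)**2 = 4*Z**2)
(0*4 + u(8, 13))*139 = (0*4 + 4*8**2)*139 = (0 + 4*64)*139 = (0 + 256)*139 = 256*139 = 35584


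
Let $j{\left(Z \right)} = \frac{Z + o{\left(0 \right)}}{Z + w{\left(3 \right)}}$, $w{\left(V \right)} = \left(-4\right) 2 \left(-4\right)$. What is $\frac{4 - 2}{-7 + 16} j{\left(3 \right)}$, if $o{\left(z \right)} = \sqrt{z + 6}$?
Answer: $\frac{2}{105} + \frac{2 \sqrt{6}}{315} \approx 0.0346$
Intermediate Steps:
$o{\left(z \right)} = \sqrt{6 + z}$
$w{\left(V \right)} = 32$ ($w{\left(V \right)} = \left(-8\right) \left(-4\right) = 32$)
$j{\left(Z \right)} = \frac{Z + \sqrt{6}}{32 + Z}$ ($j{\left(Z \right)} = \frac{Z + \sqrt{6 + 0}}{Z + 32} = \frac{Z + \sqrt{6}}{32 + Z}$)
$\frac{4 - 2}{-7 + 16} j{\left(3 \right)} = \frac{4 - 2}{-7 + 16} \frac{3 + \sqrt{6}}{32 + 3} = \frac{2}{9} \frac{3 + \sqrt{6}}{35} = 2 \cdot \frac{1}{9} \frac{3 + \sqrt{6}}{35} = \frac{2 \left(\frac{3}{35} + \frac{\sqrt{6}}{35}\right)}{9} = \frac{2}{105} + \frac{2 \sqrt{6}}{315}$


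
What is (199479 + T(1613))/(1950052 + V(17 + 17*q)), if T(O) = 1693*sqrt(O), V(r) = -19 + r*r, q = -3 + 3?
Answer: 199479/1950322 + 1693*sqrt(1613)/1950322 ≈ 0.13714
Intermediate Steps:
q = 0
V(r) = -19 + r**2
(199479 + T(1613))/(1950052 + V(17 + 17*q)) = (199479 + 1693*sqrt(1613))/(1950052 + (-19 + (17 + 17*0)**2)) = (199479 + 1693*sqrt(1613))/(1950052 + (-19 + (17 + 0)**2)) = (199479 + 1693*sqrt(1613))/(1950052 + (-19 + 17**2)) = (199479 + 1693*sqrt(1613))/(1950052 + (-19 + 289)) = (199479 + 1693*sqrt(1613))/(1950052 + 270) = (199479 + 1693*sqrt(1613))/1950322 = (199479 + 1693*sqrt(1613))*(1/1950322) = 199479/1950322 + 1693*sqrt(1613)/1950322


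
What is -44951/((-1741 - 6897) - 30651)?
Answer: 44951/39289 ≈ 1.1441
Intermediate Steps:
-44951/((-1741 - 6897) - 30651) = -44951/(-8638 - 30651) = -44951/(-39289) = -44951*(-1/39289) = 44951/39289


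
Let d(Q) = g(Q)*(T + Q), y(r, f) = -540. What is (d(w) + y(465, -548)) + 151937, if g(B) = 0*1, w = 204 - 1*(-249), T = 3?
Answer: 151397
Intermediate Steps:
w = 453 (w = 204 + 249 = 453)
g(B) = 0
d(Q) = 0 (d(Q) = 0*(3 + Q) = 0)
(d(w) + y(465, -548)) + 151937 = (0 - 540) + 151937 = -540 + 151937 = 151397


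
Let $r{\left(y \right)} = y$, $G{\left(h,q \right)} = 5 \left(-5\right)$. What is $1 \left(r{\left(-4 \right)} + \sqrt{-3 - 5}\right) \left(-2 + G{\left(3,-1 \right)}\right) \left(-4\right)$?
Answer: $-432 + 216 i \sqrt{2} \approx -432.0 + 305.47 i$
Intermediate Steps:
$G{\left(h,q \right)} = -25$
$1 \left(r{\left(-4 \right)} + \sqrt{-3 - 5}\right) \left(-2 + G{\left(3,-1 \right)}\right) \left(-4\right) = 1 \left(-4 + \sqrt{-3 - 5}\right) \left(-2 - 25\right) \left(-4\right) = 1 \left(-4 + \sqrt{-8}\right) \left(-27\right) \left(-4\right) = 1 \left(-4 + 2 i \sqrt{2}\right) \left(-27\right) \left(-4\right) = 1 \left(108 - 54 i \sqrt{2}\right) \left(-4\right) = \left(108 - 54 i \sqrt{2}\right) \left(-4\right) = -432 + 216 i \sqrt{2}$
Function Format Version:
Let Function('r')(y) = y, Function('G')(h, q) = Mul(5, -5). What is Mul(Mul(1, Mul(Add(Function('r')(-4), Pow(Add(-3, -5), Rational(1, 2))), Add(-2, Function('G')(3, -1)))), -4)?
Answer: Add(-432, Mul(216, I, Pow(2, Rational(1, 2)))) ≈ Add(-432.00, Mul(305.47, I))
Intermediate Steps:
Function('G')(h, q) = -25
Mul(Mul(1, Mul(Add(Function('r')(-4), Pow(Add(-3, -5), Rational(1, 2))), Add(-2, Function('G')(3, -1)))), -4) = Mul(Mul(1, Mul(Add(-4, Pow(Add(-3, -5), Rational(1, 2))), Add(-2, -25))), -4) = Mul(Mul(1, Mul(Add(-4, Pow(-8, Rational(1, 2))), -27)), -4) = Mul(Mul(1, Mul(Add(-4, Mul(2, I, Pow(2, Rational(1, 2)))), -27)), -4) = Mul(Mul(1, Add(108, Mul(-54, I, Pow(2, Rational(1, 2))))), -4) = Mul(Add(108, Mul(-54, I, Pow(2, Rational(1, 2)))), -4) = Add(-432, Mul(216, I, Pow(2, Rational(1, 2))))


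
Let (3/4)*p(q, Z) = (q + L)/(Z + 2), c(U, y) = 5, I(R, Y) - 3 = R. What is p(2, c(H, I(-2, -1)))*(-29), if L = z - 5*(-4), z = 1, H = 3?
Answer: -2668/21 ≈ -127.05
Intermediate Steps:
I(R, Y) = 3 + R
L = 21 (L = 1 - 5*(-4) = 1 + 20 = 21)
p(q, Z) = 4*(21 + q)/(3*(2 + Z)) (p(q, Z) = 4*((q + 21)/(Z + 2))/3 = 4*((21 + q)/(2 + Z))/3 = 4*(21 + q)/(3*(2 + Z)))
p(2, c(H, I(-2, -1)))*(-29) = (4*(21 + 2)/(3*(2 + 5)))*(-29) = ((4/3)*23/7)*(-29) = ((4/3)*(⅐)*23)*(-29) = (92/21)*(-29) = -2668/21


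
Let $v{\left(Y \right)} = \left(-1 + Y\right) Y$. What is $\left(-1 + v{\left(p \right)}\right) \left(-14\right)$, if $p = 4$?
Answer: $-154$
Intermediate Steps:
$v{\left(Y \right)} = Y \left(-1 + Y\right)$
$\left(-1 + v{\left(p \right)}\right) \left(-14\right) = \left(-1 + 4 \left(-1 + 4\right)\right) \left(-14\right) = \left(-1 + 4 \cdot 3\right) \left(-14\right) = \left(-1 + 12\right) \left(-14\right) = 11 \left(-14\right) = -154$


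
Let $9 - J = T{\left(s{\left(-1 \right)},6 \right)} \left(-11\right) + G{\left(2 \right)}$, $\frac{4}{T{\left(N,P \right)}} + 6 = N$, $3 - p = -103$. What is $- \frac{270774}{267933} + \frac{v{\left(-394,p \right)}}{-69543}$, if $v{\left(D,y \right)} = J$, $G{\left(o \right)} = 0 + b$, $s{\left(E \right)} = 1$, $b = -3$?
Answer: $- \frac{31385489446}{31054774365} \approx -1.0106$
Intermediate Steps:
$p = 106$ ($p = 3 - -103 = 3 + 103 = 106$)
$T{\left(N,P \right)} = \frac{4}{-6 + N}$
$G{\left(o \right)} = -3$ ($G{\left(o \right)} = 0 - 3 = -3$)
$J = \frac{16}{5}$ ($J = 9 - \left(\frac{4}{-6 + 1} \left(-11\right) - 3\right) = 9 - \left(\frac{4}{-5} \left(-11\right) - 3\right) = 9 - \left(4 \left(- \frac{1}{5}\right) \left(-11\right) - 3\right) = 9 - \left(\left(- \frac{4}{5}\right) \left(-11\right) - 3\right) = 9 - \left(\frac{44}{5} - 3\right) = 9 - \frac{29}{5} = \frac{16}{5} \approx 3.2$)
$v{\left(D,y \right)} = \frac{16}{5}$
$- \frac{270774}{267933} + \frac{v{\left(-394,p \right)}}{-69543} = - \frac{270774}{267933} + \frac{16}{5 \left(-69543\right)} = \left(-270774\right) \frac{1}{267933} + \frac{16}{5} \left(- \frac{1}{69543}\right) = - \frac{90258}{89311} - \frac{16}{347715} = - \frac{31385489446}{31054774365}$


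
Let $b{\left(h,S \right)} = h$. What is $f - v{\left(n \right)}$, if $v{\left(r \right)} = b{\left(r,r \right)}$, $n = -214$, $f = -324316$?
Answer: $-324102$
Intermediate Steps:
$v{\left(r \right)} = r$
$f - v{\left(n \right)} = -324316 - -214 = -324316 + 214 = -324102$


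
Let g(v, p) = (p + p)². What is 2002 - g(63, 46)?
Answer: -6462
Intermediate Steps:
g(v, p) = 4*p² (g(v, p) = (2*p)² = 4*p²)
2002 - g(63, 46) = 2002 - 4*46² = 2002 - 4*2116 = 2002 - 1*8464 = 2002 - 8464 = -6462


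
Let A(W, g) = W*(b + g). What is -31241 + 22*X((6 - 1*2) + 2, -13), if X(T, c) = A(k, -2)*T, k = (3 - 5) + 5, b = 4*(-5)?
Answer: -39953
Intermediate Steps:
b = -20
k = 3 (k = -2 + 5 = 3)
A(W, g) = W*(-20 + g)
X(T, c) = -66*T (X(T, c) = (3*(-20 - 2))*T = (3*(-22))*T = -66*T)
-31241 + 22*X((6 - 1*2) + 2, -13) = -31241 + 22*(-66*((6 - 1*2) + 2)) = -31241 + 22*(-66*((6 - 2) + 2)) = -31241 + 22*(-66*(4 + 2)) = -31241 + 22*(-66*6) = -31241 + 22*(-396) = -31241 - 8712 = -39953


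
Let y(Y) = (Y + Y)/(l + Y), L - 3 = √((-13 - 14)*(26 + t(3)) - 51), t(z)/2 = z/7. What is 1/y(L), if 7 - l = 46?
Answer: 1559/3664 + 13*I*√38031/3664 ≈ 0.42549 + 0.69192*I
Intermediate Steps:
l = -39 (l = 7 - 1*46 = 7 - 46 = -39)
t(z) = 2*z/7 (t(z) = 2*(z/7) = 2*z/7)
L = 3 + I*√38031/7 (L = 3 + √((-13 - 14)*(26 + (2/7)*3) - 51) = 3 + √(-27*(26 + 6/7) - 51) = 3 + √(-27*188/7 - 51) = 3 + √(-5076/7 - 51) = 3 + √(-5433/7) = 3 + I*√38031/7 ≈ 3.0 + 27.859*I)
y(Y) = 2*Y/(-39 + Y) (y(Y) = (Y + Y)/(-39 + Y) = (2*Y)/(-39 + Y) = 2*Y/(-39 + Y))
1/y(L) = 1/(2*(3 + I*√38031/7)/(-39 + (3 + I*√38031/7))) = 1/(2*(3 + I*√38031/7)/(-36 + I*√38031/7)) = (-36 + I*√38031/7)/(2*(3 + I*√38031/7))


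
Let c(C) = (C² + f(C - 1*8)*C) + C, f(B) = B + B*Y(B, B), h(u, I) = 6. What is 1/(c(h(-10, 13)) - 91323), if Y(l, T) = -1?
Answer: -1/91281 ≈ -1.0955e-5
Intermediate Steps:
f(B) = 0 (f(B) = B + B*(-1) = B - B = 0)
c(C) = C + C² (c(C) = (C² + 0*C) + C = (C² + 0) + C = C² + C = C + C²)
1/(c(h(-10, 13)) - 91323) = 1/(6*(1 + 6) - 91323) = 1/(6*7 - 91323) = 1/(42 - 91323) = 1/(-91281) = -1/91281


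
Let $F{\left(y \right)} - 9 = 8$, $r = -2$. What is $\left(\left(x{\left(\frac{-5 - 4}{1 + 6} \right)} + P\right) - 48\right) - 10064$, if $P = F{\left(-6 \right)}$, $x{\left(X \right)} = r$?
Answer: $-10097$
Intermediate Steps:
$x{\left(X \right)} = -2$
$F{\left(y \right)} = 17$ ($F{\left(y \right)} = 9 + 8 = 17$)
$P = 17$
$\left(\left(x{\left(\frac{-5 - 4}{1 + 6} \right)} + P\right) - 48\right) - 10064 = \left(\left(-2 + 17\right) - 48\right) - 10064 = \left(15 - 48\right) - 10064 = -33 - 10064 = -10097$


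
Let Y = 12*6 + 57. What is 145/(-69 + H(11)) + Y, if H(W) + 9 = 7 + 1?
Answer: 1777/14 ≈ 126.93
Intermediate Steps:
H(W) = -1 (H(W) = -9 + (7 + 1) = -9 + 8 = -1)
Y = 129 (Y = 72 + 57 = 129)
145/(-69 + H(11)) + Y = 145/(-69 - 1) + 129 = 145/(-70) + 129 = -1/70*145 + 129 = -29/14 + 129 = 1777/14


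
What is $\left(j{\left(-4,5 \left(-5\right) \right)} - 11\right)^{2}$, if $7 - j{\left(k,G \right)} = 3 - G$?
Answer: $1024$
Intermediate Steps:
$j{\left(k,G \right)} = 4 + G$ ($j{\left(k,G \right)} = 7 - \left(3 - G\right) = 7 + \left(-3 + G\right) = 4 + G$)
$\left(j{\left(-4,5 \left(-5\right) \right)} - 11\right)^{2} = \left(\left(4 + 5 \left(-5\right)\right) - 11\right)^{2} = \left(\left(4 - 25\right) - 11\right)^{2} = \left(-21 - 11\right)^{2} = \left(-32\right)^{2} = 1024$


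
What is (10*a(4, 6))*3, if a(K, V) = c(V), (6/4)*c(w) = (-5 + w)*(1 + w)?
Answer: 140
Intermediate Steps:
c(w) = 2*(1 + w)*(-5 + w)/3 (c(w) = 2*((-5 + w)*(1 + w))/3 = 2*((1 + w)*(-5 + w))/3 = 2*(1 + w)*(-5 + w)/3)
a(K, V) = -10/3 - 8*V/3 + 2*V²/3
(10*a(4, 6))*3 = (10*(-10/3 - 8/3*6 + (⅔)*6²))*3 = (10*(-10/3 - 16 + (⅔)*36))*3 = (10*(-10/3 - 16 + 24))*3 = (10*(14/3))*3 = (140/3)*3 = 140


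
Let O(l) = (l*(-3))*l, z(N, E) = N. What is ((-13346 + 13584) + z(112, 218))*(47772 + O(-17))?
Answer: 16416750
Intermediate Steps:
O(l) = -3*l² (O(l) = (-3*l)*l = -3*l²)
((-13346 + 13584) + z(112, 218))*(47772 + O(-17)) = ((-13346 + 13584) + 112)*(47772 - 3*(-17)²) = (238 + 112)*(47772 - 3*289) = 350*(47772 - 867) = 350*46905 = 16416750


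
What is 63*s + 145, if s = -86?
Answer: -5273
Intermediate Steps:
63*s + 145 = 63*(-86) + 145 = -5418 + 145 = -5273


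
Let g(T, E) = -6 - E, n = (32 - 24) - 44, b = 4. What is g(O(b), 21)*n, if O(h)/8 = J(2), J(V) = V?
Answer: 972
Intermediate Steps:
O(h) = 16 (O(h) = 8*2 = 16)
n = -36 (n = 8 - 44 = -36)
g(O(b), 21)*n = (-6 - 1*21)*(-36) = (-6 - 21)*(-36) = -27*(-36) = 972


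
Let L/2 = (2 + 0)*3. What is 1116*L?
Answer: 13392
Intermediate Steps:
L = 12 (L = 2*((2 + 0)*3) = 2*(2*3) = 2*6 = 12)
1116*L = 1116*12 = 13392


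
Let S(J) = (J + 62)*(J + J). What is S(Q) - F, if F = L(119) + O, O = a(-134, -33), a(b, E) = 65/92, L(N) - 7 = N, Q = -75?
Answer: 167743/92 ≈ 1823.3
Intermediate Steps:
L(N) = 7 + N
a(b, E) = 65/92 (a(b, E) = 65*(1/92) = 65/92)
S(J) = 2*J*(62 + J) (S(J) = (62 + J)*(2*J) = 2*J*(62 + J))
O = 65/92 ≈ 0.70652
F = 11657/92 (F = (7 + 119) + 65/92 = 126 + 65/92 = 11657/92 ≈ 126.71)
S(Q) - F = 2*(-75)*(62 - 75) - 1*11657/92 = 2*(-75)*(-13) - 11657/92 = 1950 - 11657/92 = 167743/92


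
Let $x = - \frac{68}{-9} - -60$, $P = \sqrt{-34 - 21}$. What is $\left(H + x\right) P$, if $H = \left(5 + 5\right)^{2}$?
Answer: $\frac{1508 i \sqrt{55}}{9} \approx 1242.6 i$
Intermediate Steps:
$H = 100$ ($H = 10^{2} = 100$)
$P = i \sqrt{55}$ ($P = \sqrt{-55} = i \sqrt{55} \approx 7.4162 i$)
$x = \frac{608}{9}$ ($x = \left(-68\right) \left(- \frac{1}{9}\right) + 60 = \frac{68}{9} + 60 = \frac{608}{9} \approx 67.556$)
$\left(H + x\right) P = \left(100 + \frac{608}{9}\right) i \sqrt{55} = \frac{1508 i \sqrt{55}}{9}$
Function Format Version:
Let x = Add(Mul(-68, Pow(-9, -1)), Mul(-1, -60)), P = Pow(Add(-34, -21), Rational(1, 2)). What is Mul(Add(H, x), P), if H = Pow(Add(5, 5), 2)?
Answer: Mul(Rational(1508, 9), I, Pow(55, Rational(1, 2))) ≈ Mul(1242.6, I)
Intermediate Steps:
H = 100 (H = Pow(10, 2) = 100)
P = Mul(I, Pow(55, Rational(1, 2))) (P = Pow(-55, Rational(1, 2)) = Mul(I, Pow(55, Rational(1, 2))) ≈ Mul(7.4162, I))
x = Rational(608, 9) (x = Add(Mul(-68, Rational(-1, 9)), 60) = Add(Rational(68, 9), 60) = Rational(608, 9) ≈ 67.556)
Mul(Add(H, x), P) = Mul(Add(100, Rational(608, 9)), Mul(I, Pow(55, Rational(1, 2)))) = Mul(Rational(1508, 9), Mul(I, Pow(55, Rational(1, 2)))) = Mul(Rational(1508, 9), I, Pow(55, Rational(1, 2)))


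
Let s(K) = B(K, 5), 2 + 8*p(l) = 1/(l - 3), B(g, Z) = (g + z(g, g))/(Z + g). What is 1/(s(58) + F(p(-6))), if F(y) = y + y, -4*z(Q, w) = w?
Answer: 252/41 ≈ 6.1463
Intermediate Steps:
z(Q, w) = -w/4
B(g, Z) = 3*g/(4*(Z + g)) (B(g, Z) = (g - g/4)/(Z + g) = (3*g/4)/(Z + g) = 3*g/(4*(Z + g)))
p(l) = -¼ + 1/(8*(-3 + l)) (p(l) = -¼ + 1/(8*(l - 3)) = -¼ + 1/(8*(-3 + l)))
F(y) = 2*y
s(K) = 3*K/(4*(5 + K))
1/(s(58) + F(p(-6))) = 1/((¾)*58/(5 + 58) + 2*((7 - 2*(-6))/(8*(-3 - 6)))) = 1/((¾)*58/63 + 2*((⅛)*(7 + 12)/(-9))) = 1/((¾)*58*(1/63) + 2*((⅛)*(-⅑)*19)) = 1/(29/42 + 2*(-19/72)) = 1/(29/42 - 19/36) = 1/(41/252) = 252/41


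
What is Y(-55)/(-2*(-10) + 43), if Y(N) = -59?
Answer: -59/63 ≈ -0.93651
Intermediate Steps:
Y(-55)/(-2*(-10) + 43) = -59/(-2*(-10) + 43) = -59/(20 + 43) = -59/63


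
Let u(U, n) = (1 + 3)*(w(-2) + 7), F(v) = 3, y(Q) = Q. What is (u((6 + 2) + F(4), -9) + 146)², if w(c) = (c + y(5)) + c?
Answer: 31684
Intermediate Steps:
w(c) = 5 + 2*c (w(c) = (c + 5) + c = (5 + c) + c = 5 + 2*c)
u(U, n) = 32 (u(U, n) = (1 + 3)*((5 + 2*(-2)) + 7) = 4*((5 - 4) + 7) = 4*(1 + 7) = 4*8 = 32)
(u((6 + 2) + F(4), -9) + 146)² = (32 + 146)² = 178² = 31684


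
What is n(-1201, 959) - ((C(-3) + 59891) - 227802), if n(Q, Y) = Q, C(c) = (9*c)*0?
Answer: 166710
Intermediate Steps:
C(c) = 0
n(-1201, 959) - ((C(-3) + 59891) - 227802) = -1201 - ((0 + 59891) - 227802) = -1201 - (59891 - 227802) = -1201 - 1*(-167911) = -1201 + 167911 = 166710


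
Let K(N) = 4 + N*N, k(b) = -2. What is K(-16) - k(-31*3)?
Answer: 262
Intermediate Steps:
K(N) = 4 + N**2
K(-16) - k(-31*3) = (4 + (-16)**2) - 1*(-2) = (4 + 256) + 2 = 260 + 2 = 262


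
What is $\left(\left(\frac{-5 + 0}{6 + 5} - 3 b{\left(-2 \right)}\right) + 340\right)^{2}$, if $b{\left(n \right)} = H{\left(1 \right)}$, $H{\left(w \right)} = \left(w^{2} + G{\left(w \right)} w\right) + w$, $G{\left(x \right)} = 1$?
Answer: $\frac{13220496}{121} \approx 1.0926 \cdot 10^{5}$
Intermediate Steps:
$H{\left(w \right)} = w^{2} + 2 w$ ($H{\left(w \right)} = \left(w^{2} + 1 w\right) + w = \left(w^{2} + w\right) + w = \left(w + w^{2}\right) + w = w^{2} + 2 w$)
$b{\left(n \right)} = 3$ ($b{\left(n \right)} = 1 \left(2 + 1\right) = 1 \cdot 3 = 3$)
$\left(\left(\frac{-5 + 0}{6 + 5} - 3 b{\left(-2 \right)}\right) + 340\right)^{2} = \left(\left(\frac{-5 + 0}{6 + 5} - 9\right) + 340\right)^{2} = \left(\left(- \frac{5}{11} - 9\right) + 340\right)^{2} = \left(- \frac{104}{11} + 340\right)^{2} = \left(\frac{3636}{11}\right)^{2} = \frac{13220496}{121}$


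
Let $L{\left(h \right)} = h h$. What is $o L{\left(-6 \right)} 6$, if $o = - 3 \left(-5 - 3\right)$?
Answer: $5184$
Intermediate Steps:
$o = 24$ ($o = \left(-3\right) \left(-8\right) = 24$)
$L{\left(h \right)} = h^{2}$
$o L{\left(-6 \right)} 6 = 24 \left(-6\right)^{2} \cdot 6 = 24 \cdot 36 \cdot 6 = 864 \cdot 6 = 5184$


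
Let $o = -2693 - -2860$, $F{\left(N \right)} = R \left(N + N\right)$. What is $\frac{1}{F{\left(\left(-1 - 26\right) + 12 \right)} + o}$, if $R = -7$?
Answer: $\frac{1}{377} \approx 0.0026525$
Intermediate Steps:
$F{\left(N \right)} = - 14 N$ ($F{\left(N \right)} = - 7 \left(N + N\right) = - 7 \cdot 2 N = - 14 N$)
$o = 167$ ($o = -2693 + 2860 = 167$)
$\frac{1}{F{\left(\left(-1 - 26\right) + 12 \right)} + o} = \frac{1}{- 14 \left(\left(-1 - 26\right) + 12\right) + 167} = \frac{1}{- 14 \left(-27 + 12\right) + 167} = \frac{1}{\left(-14\right) \left(-15\right) + 167} = \frac{1}{210 + 167} = \frac{1}{377}$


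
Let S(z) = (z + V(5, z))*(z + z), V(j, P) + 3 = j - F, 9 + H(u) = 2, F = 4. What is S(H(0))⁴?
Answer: 252047376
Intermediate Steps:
H(u) = -7 (H(u) = -9 + 2 = -7)
V(j, P) = -7 + j (V(j, P) = -3 + (j - 1*4) = -3 + (j - 4) = -3 + (-4 + j) = -7 + j)
S(z) = 2*z*(-2 + z) (S(z) = (z + (-7 + 5))*(z + z) = (z - 2)*(2*z) = (-2 + z)*(2*z) = 2*z*(-2 + z))
S(H(0))⁴ = (2*(-7)*(-2 - 7))⁴ = (2*(-7)*(-9))⁴ = 126⁴ = 252047376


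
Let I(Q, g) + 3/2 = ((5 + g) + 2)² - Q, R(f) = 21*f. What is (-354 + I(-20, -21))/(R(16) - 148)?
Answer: -279/376 ≈ -0.74202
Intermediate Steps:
I(Q, g) = -3/2 + (7 + g)² - Q (I(Q, g) = -3/2 + (((5 + g) + 2)² - Q) = -3/2 + ((7 + g)² - Q) = -3/2 + (7 + g)² - Q)
(-354 + I(-20, -21))/(R(16) - 148) = (-354 + (-3/2 + (7 - 21)² - 1*(-20)))/(21*16 - 148) = (-354 + (-3/2 + (-14)² + 20))/(336 - 148) = (-354 + (-3/2 + 196 + 20))/188 = (-354 + 429/2)*(1/188) = -279/2*1/188 = -279/376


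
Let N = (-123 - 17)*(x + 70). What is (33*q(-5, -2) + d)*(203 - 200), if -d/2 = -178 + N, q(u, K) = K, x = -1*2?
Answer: 57990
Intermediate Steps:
x = -2
N = -9520 (N = (-123 - 17)*(-2 + 70) = -140*68 = -9520)
d = 19396 (d = -2*(-178 - 9520) = -2*(-9698) = 19396)
(33*q(-5, -2) + d)*(203 - 200) = (33*(-2) + 19396)*(203 - 200) = (-66 + 19396)*3 = 19330*3 = 57990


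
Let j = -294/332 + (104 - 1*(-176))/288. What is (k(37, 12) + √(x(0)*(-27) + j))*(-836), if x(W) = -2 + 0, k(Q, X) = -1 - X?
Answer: 10868 - 418*√13413713/249 ≈ 4719.8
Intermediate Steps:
x(W) = -2
j = 259/2988 (j = -294*1/332 + (104 + 176)*(1/288) = -147/166 + 280*(1/288) = -147/166 + 35/36 = 259/2988 ≈ 0.086680)
(k(37, 12) + √(x(0)*(-27) + j))*(-836) = ((-1 - 1*12) + √(-2*(-27) + 259/2988))*(-836) = ((-1 - 12) + √(54 + 259/2988))*(-836) = (-13 + √(161611/2988))*(-836) = (-13 + √13413713/498)*(-836) = 10868 - 418*√13413713/249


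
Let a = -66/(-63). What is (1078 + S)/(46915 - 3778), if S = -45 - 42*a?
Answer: 989/43137 ≈ 0.022927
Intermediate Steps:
a = 22/21 (a = -66*(-1/63) = 22/21 ≈ 1.0476)
S = -89 (S = -45 - 42*22/21 = -45 - 44 = -89)
(1078 + S)/(46915 - 3778) = (1078 - 89)/(46915 - 3778) = 989/43137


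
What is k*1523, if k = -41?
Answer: -62443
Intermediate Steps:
k*1523 = -41*1523 = -62443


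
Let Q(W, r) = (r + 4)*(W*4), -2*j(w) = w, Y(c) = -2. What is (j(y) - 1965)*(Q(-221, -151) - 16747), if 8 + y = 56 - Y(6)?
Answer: -225269990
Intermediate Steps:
y = 50 (y = -8 + (56 - 1*(-2)) = -8 + (56 + 2) = -8 + 58 = 50)
j(w) = -w/2
Q(W, r) = 4*W*(4 + r) (Q(W, r) = (4 + r)*(4*W) = 4*W*(4 + r))
(j(y) - 1965)*(Q(-221, -151) - 16747) = (-1/2*50 - 1965)*(4*(-221)*(4 - 151) - 16747) = (-25 - 1965)*(4*(-221)*(-147) - 16747) = -1990*(129948 - 16747) = -1990*113201 = -225269990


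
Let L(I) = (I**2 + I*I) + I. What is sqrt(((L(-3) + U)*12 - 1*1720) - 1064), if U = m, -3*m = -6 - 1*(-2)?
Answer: 2*I*sqrt(647) ≈ 50.872*I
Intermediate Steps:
m = 4/3 (m = -(-6 - 1*(-2))/3 = -(-6 + 2)/3 = -1/3*(-4) = 4/3 ≈ 1.3333)
L(I) = I + 2*I**2 (L(I) = (I**2 + I**2) + I = 2*I**2 + I = I + 2*I**2)
U = 4/3 ≈ 1.3333
sqrt(((L(-3) + U)*12 - 1*1720) - 1064) = sqrt(((-3*(1 + 2*(-3)) + 4/3)*12 - 1*1720) - 1064) = sqrt(((-3*(1 - 6) + 4/3)*12 - 1720) - 1064) = sqrt(((-3*(-5) + 4/3)*12 - 1720) - 1064) = sqrt(((15 + 4/3)*12 - 1720) - 1064) = sqrt(((49/3)*12 - 1720) - 1064) = sqrt((196 - 1720) - 1064) = sqrt(-1524 - 1064) = sqrt(-2588) = 2*I*sqrt(647)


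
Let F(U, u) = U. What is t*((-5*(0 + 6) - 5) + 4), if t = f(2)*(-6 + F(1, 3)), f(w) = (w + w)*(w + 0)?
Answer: 1240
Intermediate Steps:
f(w) = 2*w² (f(w) = (2*w)*w = 2*w²)
t = -40 (t = (2*2²)*(-6 + 1) = (2*4)*(-5) = 8*(-5) = -40)
t*((-5*(0 + 6) - 5) + 4) = -40*((-5*(0 + 6) - 5) + 4) = -40*((-5*6 - 5) + 4) = -40*((-30 - 5) + 4) = -40*(-35 + 4) = -40*(-31) = 1240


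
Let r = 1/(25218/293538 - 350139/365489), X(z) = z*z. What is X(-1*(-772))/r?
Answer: -9293595718679520/17880818347 ≈ -5.1975e+5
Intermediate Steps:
X(z) = z²
r = -17880818347/15593700030 (r = 1/(25218*(1/293538) - 350139*1/365489) = 1/(4203/48923 - 350139/365489) = 1/(-15593700030/17880818347) = -17880818347/15593700030 ≈ -1.1467)
X(-1*(-772))/r = (-1*(-772))²/(-17880818347/15593700030) = 772²*(-15593700030/17880818347) = 595984*(-15593700030/17880818347) = -9293595718679520/17880818347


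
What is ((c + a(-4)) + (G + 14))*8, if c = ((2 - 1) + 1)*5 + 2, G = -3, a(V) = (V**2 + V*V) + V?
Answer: 408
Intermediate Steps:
a(V) = V + 2*V**2 (a(V) = (V**2 + V**2) + V = 2*V**2 + V = V + 2*V**2)
c = 12 (c = (1 + 1)*5 + 2 = 2*5 + 2 = 10 + 2 = 12)
((c + a(-4)) + (G + 14))*8 = ((12 - 4*(1 + 2*(-4))) + (-3 + 14))*8 = ((12 - 4*(1 - 8)) + 11)*8 = ((12 - 4*(-7)) + 11)*8 = ((12 + 28) + 11)*8 = (40 + 11)*8 = 51*8 = 408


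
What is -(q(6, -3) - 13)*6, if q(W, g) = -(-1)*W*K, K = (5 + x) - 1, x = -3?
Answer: 42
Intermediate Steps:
K = 1 (K = (5 - 3) - 1 = 2 - 1 = 1)
q(W, g) = W (q(W, g) = -(-1)*W*1 = -(-1)*W = W)
-(q(6, -3) - 13)*6 = -(6 - 13)*6 = -(-7)*6 = -1*(-42) = 42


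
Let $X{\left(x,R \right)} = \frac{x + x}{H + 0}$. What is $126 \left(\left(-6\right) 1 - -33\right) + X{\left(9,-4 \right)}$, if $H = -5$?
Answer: $\frac{16992}{5} \approx 3398.4$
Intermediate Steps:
$X{\left(x,R \right)} = - \frac{2 x}{5}$ ($X{\left(x,R \right)} = \frac{x + x}{-5 + 0} = \frac{2 x}{-5} = 2 x \left(- \frac{1}{5}\right) = - \frac{2 x}{5}$)
$126 \left(\left(-6\right) 1 - -33\right) + X{\left(9,-4 \right)} = 126 \left(\left(-6\right) 1 - -33\right) - \frac{18}{5} = 126 \left(-6 + 33\right) - \frac{18}{5} = 126 \cdot 27 - \frac{18}{5} = 3402 - \frac{18}{5} = \frac{16992}{5}$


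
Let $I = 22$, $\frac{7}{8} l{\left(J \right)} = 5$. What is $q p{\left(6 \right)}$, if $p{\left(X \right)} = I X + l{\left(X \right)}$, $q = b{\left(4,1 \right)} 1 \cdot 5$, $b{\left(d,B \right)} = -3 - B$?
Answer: $- \frac{19280}{7} \approx -2754.3$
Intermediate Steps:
$l{\left(J \right)} = \frac{40}{7}$ ($l{\left(J \right)} = \frac{8}{7} \cdot 5 = \frac{40}{7}$)
$q = -20$ ($q = \left(-3 - 1\right) 1 \cdot 5 = \left(-3 - 1\right) 5 = \left(-4\right) 5 = -20$)
$p{\left(X \right)} = \frac{40}{7} + 22 X$ ($p{\left(X \right)} = 22 X + \frac{40}{7} = \frac{40}{7} + 22 X$)
$q p{\left(6 \right)} = - 20 \left(\frac{40}{7} + 22 \cdot 6\right) = - 20 \left(\frac{40}{7} + 132\right) = \left(-20\right) \frac{964}{7} = - \frac{19280}{7}$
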